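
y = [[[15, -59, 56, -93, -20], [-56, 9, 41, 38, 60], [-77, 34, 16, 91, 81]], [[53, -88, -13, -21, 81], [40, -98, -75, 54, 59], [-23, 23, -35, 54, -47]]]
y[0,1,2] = 41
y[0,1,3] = 38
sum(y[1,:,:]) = -36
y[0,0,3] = -93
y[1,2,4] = -47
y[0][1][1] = 9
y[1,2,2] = -35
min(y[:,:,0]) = -77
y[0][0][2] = 56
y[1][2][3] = 54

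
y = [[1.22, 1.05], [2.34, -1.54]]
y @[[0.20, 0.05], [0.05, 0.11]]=[[0.3, 0.18], [0.39, -0.05]]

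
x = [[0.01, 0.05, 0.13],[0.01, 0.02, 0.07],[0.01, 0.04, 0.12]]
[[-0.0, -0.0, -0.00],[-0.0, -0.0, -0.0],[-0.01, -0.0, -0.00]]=x @ [[-0.07, -0.05, -0.03], [0.07, 0.05, 0.02], [-0.06, -0.05, -0.02]]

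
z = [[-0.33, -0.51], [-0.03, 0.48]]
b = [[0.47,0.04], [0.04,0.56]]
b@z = [[-0.16,-0.22], [-0.03,0.25]]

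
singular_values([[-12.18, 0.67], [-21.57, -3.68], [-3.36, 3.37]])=[25.12, 4.41]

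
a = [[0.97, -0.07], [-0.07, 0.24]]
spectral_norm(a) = 0.98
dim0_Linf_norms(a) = [0.97, 0.24]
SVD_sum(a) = [[0.97, -0.09], [-0.09, 0.01]] + [[0.00,0.02], [0.02,0.23]]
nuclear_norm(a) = 1.21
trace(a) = 1.21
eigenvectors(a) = [[1.0, 0.09], [-0.09, 1.00]]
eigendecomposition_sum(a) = [[0.97, -0.09], [-0.09, 0.01]] + [[0.0, 0.02], [0.02, 0.23]]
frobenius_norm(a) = 1.00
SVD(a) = [[-1.0, 0.09], [0.09, 1.00]] @ diag([0.9766517186829625, 0.23334828131703733]) @ [[-1.00, 0.09],[0.09, 1.0]]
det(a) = 0.23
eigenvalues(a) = [0.98, 0.23]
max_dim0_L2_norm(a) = 0.97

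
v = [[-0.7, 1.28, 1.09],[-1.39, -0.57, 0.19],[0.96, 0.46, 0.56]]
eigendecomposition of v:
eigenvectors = [[(0.06-0.54j),0.06+0.54j,(0.4+0j)], [0.75+0.00j,0.75-0.00j,-0.27+0.00j], [-0.38+0.10j,(-0.38-0.1j),0.88+0.00j]]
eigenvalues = [(-0.78+1.03j), (-0.78-1.03j), (0.85+0j)]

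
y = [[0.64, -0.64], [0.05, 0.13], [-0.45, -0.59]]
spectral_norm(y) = 0.92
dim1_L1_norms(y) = [1.28, 0.18, 1.04]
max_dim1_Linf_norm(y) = 0.64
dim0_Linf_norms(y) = [0.64, 0.64]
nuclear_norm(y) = 1.66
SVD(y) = [[0.95,0.32], [-0.09,0.15], [0.31,-0.94]] @ diag([0.9239944942897158, 0.7317336773186626]) @ [[0.5, -0.87], [0.87, 0.5]]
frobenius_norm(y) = 1.18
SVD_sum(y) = [[0.44, -0.76], [-0.04, 0.08], [0.14, -0.25]] + [[0.20, 0.12], [0.09, 0.05], [-0.59, -0.34]]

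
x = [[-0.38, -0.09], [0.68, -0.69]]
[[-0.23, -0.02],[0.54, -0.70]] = x @[[0.64,  -0.15], [-0.15,  0.87]]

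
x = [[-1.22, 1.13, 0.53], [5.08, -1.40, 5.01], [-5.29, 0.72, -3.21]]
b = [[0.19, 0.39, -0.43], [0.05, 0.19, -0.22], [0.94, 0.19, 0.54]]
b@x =[[4.02, -0.64, 3.43], [2.07, -0.37, 1.68], [-3.04, 1.18, -0.28]]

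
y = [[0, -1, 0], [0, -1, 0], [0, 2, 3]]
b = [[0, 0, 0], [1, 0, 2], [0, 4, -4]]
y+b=[[0, -1, 0], [1, -1, 2], [0, 6, -1]]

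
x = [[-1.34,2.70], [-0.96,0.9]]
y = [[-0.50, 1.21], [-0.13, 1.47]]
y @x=[[-0.49,-0.26], [-1.24,0.97]]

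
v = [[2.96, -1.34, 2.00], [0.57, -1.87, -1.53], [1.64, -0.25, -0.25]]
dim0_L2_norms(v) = [3.43, 2.31, 2.53]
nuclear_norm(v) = 7.47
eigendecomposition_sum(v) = [[(3.04-0j), -0.80+0.00j, (1.81+0j)], [(-0.03+0j), (0.01+0j), (-0.02-0j)], [(1.24-0j), (-0.33+0j), (0.74+0j)]] + [[(-0.04+0.34j), -0.27-0.26j, 0.09-0.85j], [(0.3+0.85j), (-0.94-0.3j), -0.76-2.10j], [0.20-0.20j, (0.04+0.31j), (-0.49+0.49j)]] + [[-0.04-0.34j, -0.27+0.26j, 0.09+0.85j], [0.30-0.85j, -0.94+0.30j, (-0.76+2.1j)], [0.20+0.20j, (0.04-0.31j), -0.49-0.49j]]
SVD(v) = [[-0.93, 0.23, -0.30], [-0.16, -0.96, -0.25], [-0.34, -0.18, 0.92]] @ diag([4.058342744836972, 2.4952073512864, 0.915584206676486]) @ [[-0.84, 0.40, -0.38], [-0.06, 0.61, 0.79], [0.55, 0.68, -0.48]]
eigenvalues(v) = [(3.79+0j), (-1.47+0.53j), (-1.47-0.53j)]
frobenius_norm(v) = 4.85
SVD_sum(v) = [[3.14, -1.51, 1.41],  [0.54, -0.26, 0.24],  [1.15, -0.55, 0.52]] + [[-0.04, 0.35, 0.46],[0.15, -1.45, -1.88],[0.03, -0.28, -0.36]] + [[-0.15, -0.18, 0.13], [-0.12, -0.15, 0.11], [0.46, 0.58, -0.41]]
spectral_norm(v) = 4.06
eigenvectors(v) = [[(0.93+0j),-0.31-0.15j,(-0.31+0.15j)],[(-0.01+0j),-0.90+0.00j,(-0.9-0j)],[0.38+0.00j,(0.12+0.25j),(0.12-0.25j)]]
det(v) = 9.27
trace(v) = 0.84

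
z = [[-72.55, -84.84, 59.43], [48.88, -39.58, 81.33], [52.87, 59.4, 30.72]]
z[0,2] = 59.43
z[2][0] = 52.87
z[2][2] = 30.72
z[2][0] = 52.87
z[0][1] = -84.84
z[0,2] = 59.43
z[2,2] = 30.72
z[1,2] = 81.33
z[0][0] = -72.55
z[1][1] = -39.58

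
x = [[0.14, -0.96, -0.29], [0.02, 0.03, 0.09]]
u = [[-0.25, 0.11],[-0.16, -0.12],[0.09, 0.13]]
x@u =[[0.09,0.09],[-0.00,0.01]]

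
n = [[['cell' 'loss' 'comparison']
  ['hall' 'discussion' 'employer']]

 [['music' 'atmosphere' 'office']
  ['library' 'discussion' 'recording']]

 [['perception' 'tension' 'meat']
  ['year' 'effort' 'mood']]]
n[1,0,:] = ['music', 'atmosphere', 'office']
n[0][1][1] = 'discussion'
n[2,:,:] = [['perception', 'tension', 'meat'], ['year', 'effort', 'mood']]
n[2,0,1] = 'tension'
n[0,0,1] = 'loss'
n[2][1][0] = 'year'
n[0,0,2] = 'comparison'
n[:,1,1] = ['discussion', 'discussion', 'effort']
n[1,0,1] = 'atmosphere'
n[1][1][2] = 'recording'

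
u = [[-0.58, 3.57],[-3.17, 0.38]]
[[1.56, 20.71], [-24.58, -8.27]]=u @ [[7.96, 3.37], [1.73, 6.35]]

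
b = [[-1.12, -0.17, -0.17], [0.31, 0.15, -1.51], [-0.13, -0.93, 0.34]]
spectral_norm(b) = 1.65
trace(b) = -0.63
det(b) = 1.55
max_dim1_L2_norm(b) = 1.55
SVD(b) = [[-0.14, -0.95, -0.28], [0.91, -0.24, 0.34], [-0.39, -0.20, 0.90]] @ diag([1.6470572365286507, 1.1559267073577102, 0.8119950164968788]) @ [[0.3,0.32,-0.9], [0.88,0.27,0.39], [0.37,-0.91,-0.2]]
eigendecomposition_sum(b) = [[-0.00+0.00j, -0.01+0.00j, 0.01+0.00j], [(0.13+0j), 0.65-0.00j, -0.92+0.00j], [(-0.11+0j), (-0.55+0j), (0.78+0j)]] + [[(-0.56-0.27j),-0.08-0.62j,(-0.09-0.73j)], [0.09+0.36j,-0.25+0.28j,(-0.3+0.32j)], [(-0.01+0.22j),(-0.19+0.11j),(-0.22+0.13j)]] + [[(-0.56+0.27j), -0.08+0.62j, -0.09+0.73j], [(0.09-0.36j), -0.25-0.28j, (-0.3-0.32j)], [(-0.01-0.22j), (-0.19-0.11j), -0.22-0.13j]]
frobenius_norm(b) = 2.17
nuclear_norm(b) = 3.61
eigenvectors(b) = [[(-0.01+0j), 0.82+0.00j, (0.82-0j)], [0.76+0.00j, (-0.32-0.37j), -0.32+0.37j], [-0.65+0.00j, (-0.11-0.26j), -0.11+0.26j]]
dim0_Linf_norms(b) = [1.12, 0.93, 1.51]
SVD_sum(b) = [[-0.07, -0.07, 0.21],[0.45, 0.48, -1.35],[-0.19, -0.20, 0.58]] + [[-0.97, -0.3, -0.43], [-0.24, -0.07, -0.11], [-0.21, -0.06, -0.09]] + [[-0.08, 0.21, 0.04], [0.1, -0.25, -0.05], [0.27, -0.66, -0.14]]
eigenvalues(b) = [(1.43+0j), (-1.03+0.13j), (-1.03-0.13j)]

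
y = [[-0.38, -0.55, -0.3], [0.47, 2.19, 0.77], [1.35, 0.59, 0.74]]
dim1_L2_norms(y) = [0.73, 2.37, 1.65]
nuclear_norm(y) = 3.89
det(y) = -0.02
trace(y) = 2.55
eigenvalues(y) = [-0.03, 0.35, 2.22]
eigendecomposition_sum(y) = [[-0.04, -0.01, -0.01], [-0.02, -0.00, -0.0], [0.08, 0.02, 0.02]] + [[-0.13, -0.02, -0.06], [-0.43, -0.06, -0.21], [1.1, 0.15, 0.54]] + [[-0.21, -0.52, -0.23],  [0.92, 2.25, 0.98],  [0.17, 0.42, 0.18]]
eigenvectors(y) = [[0.41, 0.11, 0.22], [0.22, 0.36, -0.96], [-0.89, -0.93, -0.18]]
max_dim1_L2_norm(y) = 2.37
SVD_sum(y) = [[-0.30, -0.60, -0.29], [0.96, 1.88, 0.9], [0.56, 1.1, 0.52]] + [[-0.07, 0.05, -0.02],[-0.49, 0.31, -0.13],[0.79, -0.51, 0.21]] + [[-0.00, -0.0, 0.01], [-0.00, -0.00, 0.00], [-0.0, -0.0, 0.0]]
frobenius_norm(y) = 2.98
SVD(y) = [[-0.26, -0.08, 0.96], [0.83, -0.52, 0.19], [0.49, 0.85, 0.20]] @ diag([2.7526037059926685, 1.1349592015114145, 0.006359926099858545]) @ [[0.42, 0.82, 0.39], [0.82, -0.52, 0.22], [-0.39, -0.23, 0.89]]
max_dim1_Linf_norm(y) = 2.19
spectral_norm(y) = 2.75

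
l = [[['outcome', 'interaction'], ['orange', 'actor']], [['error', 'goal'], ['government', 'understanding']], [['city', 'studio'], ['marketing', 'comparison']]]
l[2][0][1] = 'studio'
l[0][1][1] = 'actor'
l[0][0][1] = 'interaction'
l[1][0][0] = 'error'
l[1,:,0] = ['error', 'government']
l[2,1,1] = 'comparison'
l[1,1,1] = 'understanding'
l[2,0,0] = 'city'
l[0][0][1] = 'interaction'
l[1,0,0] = 'error'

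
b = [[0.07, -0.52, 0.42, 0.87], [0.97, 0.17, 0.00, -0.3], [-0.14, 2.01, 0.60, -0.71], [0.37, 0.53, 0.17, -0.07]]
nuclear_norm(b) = 4.42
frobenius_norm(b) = 2.76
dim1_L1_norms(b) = [1.88, 1.44, 3.46, 1.14]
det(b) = 0.20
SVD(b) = [[0.31,-0.13,-0.93,-0.18], [-0.12,0.92,-0.1,-0.35], [-0.92,-0.24,-0.22,-0.23], [-0.23,0.28,-0.29,0.89]] @ diag([2.3965830973571123, 1.0648309728583123, 0.8706798490575886, 0.09078026849963475]) @ [[-0.02,-0.89,-0.19,0.4], [0.96,-0.10,-0.14,-0.23], [-0.27,-0.16,-0.66,-0.68], [0.07,0.41,-0.72,0.56]]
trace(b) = 0.77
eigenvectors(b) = [[-0.23-0.43j, -0.23+0.43j, 0.46+0.00j, (0.18+0j)], [(-0.3+0.37j), -0.30-0.37j, (0.35+0j), (0.37+0j)], [0.72+0.00j, 0.72-0.00j, (0.71+0j), (-0.7+0j)], [0.05+0.11j, 0.05-0.11j, (0.41+0j), (0.58+0j)]]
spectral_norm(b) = 2.40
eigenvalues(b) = [(-0.25+1j), (-0.25-1j), (1.09+0j), (0.17+0j)]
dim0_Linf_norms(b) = [0.97, 2.01, 0.6, 0.87]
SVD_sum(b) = [[-0.02, -0.66, -0.14, 0.3], [0.01, 0.26, 0.06, -0.12], [0.05, 1.96, 0.42, -0.89], [0.01, 0.49, 0.1, -0.22]] + [[-0.13, 0.01, 0.02, 0.03],  [0.94, -0.10, -0.14, -0.22],  [-0.24, 0.02, 0.04, 0.06],  [0.28, -0.03, -0.04, -0.07]] + [[0.22, 0.13, 0.53, 0.55], [0.02, 0.01, 0.06, 0.06], [0.05, 0.03, 0.13, 0.13], [0.07, 0.04, 0.17, 0.17]] + [[-0.00, -0.01, 0.01, -0.01], [-0.00, -0.01, 0.02, -0.02], [-0.00, -0.01, 0.02, -0.01], [0.01, 0.03, -0.06, 0.05]]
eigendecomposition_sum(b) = [[-0.14+0.34j, -0.46-0.25j, 0.07-0.08j, (0.42-0.04j)],[(0.36-0.01j), -0.05+0.50j, (-0.09-0.04j), -0.19-0.36j],[(-0.35-0.41j), 0.64-0.42j, (0.05+0.15j), -0.24+0.57j],[0.04-0.09j, 0.11+0.07j, -0.02+0.02j, -0.11+0.01j]] + [[(-0.14-0.34j), (-0.46+0.25j), 0.07+0.08j, (0.42+0.04j)],  [0.36+0.01j, -0.05-0.50j, (-0.09+0.04j), -0.19+0.36j],  [-0.35+0.41j, (0.64+0.42j), (0.05-0.15j), -0.24-0.57j],  [(0.04+0.09j), (0.11-0.07j), -0.02-0.02j, (-0.11-0.01j)]] + [[(0.35-0j), (0.42+0j), 0.29+0.00j, (-0.02-0j)], [0.27-0.00j, (0.32+0j), (0.22+0j), -0.02-0.00j], [0.54-0.00j, 0.65+0.00j, (0.45+0j), (-0.04-0j)], [0.31-0.00j, 0.37+0.00j, 0.26+0.00j, -0.02-0.00j]] + [[(-0.01-0j), (-0.02-0j), (-0.02+0j), 0.05+0.00j], [(-0.01-0j), (-0.05-0j), (-0.03+0j), (0.11+0j)], [(0.02+0j), (0.09+0j), 0.06-0.00j, -0.20-0.00j], [(-0.02-0j), (-0.07-0j), (-0.05+0j), (0.17+0j)]]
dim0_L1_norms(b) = [1.55, 3.23, 1.19, 1.95]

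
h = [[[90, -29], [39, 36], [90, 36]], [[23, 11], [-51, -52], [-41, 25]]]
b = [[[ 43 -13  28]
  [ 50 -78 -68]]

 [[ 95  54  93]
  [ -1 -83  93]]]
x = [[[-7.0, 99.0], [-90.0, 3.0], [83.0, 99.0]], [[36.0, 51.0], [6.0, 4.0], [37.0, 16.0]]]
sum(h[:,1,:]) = -28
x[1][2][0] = 37.0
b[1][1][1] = -83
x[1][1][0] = 6.0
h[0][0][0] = 90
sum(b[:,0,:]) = 300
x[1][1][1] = 4.0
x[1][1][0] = 6.0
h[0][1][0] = 39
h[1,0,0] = 23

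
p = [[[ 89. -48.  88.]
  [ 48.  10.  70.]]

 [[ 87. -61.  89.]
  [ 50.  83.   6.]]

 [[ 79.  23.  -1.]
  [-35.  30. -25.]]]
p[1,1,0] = 50.0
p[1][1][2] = 6.0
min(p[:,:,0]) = -35.0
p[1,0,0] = 87.0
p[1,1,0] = 50.0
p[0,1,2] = 70.0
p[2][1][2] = -25.0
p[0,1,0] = 48.0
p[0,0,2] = 88.0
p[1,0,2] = 89.0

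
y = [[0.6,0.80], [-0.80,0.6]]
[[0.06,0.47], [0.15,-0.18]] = y @ [[-0.08, 0.43],[0.14, 0.27]]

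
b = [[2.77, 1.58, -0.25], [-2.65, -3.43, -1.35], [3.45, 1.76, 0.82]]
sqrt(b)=[[1.83-0.13j,(0.56-0.58j),(-0.14-0.26j)],[-1.03+0.39j,-0.42+1.81j,-0.43+0.82j],[(1.4-0.08j),0.67-0.38j,1.02-0.17j]]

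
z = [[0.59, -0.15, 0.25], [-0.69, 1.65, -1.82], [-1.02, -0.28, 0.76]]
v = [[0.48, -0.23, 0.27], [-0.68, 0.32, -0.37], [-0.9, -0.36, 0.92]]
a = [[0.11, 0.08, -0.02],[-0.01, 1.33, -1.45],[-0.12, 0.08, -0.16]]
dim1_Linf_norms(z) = [0.59, 1.82, 1.02]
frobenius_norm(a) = 1.98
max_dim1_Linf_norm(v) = 0.92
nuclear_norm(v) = 2.36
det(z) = 0.55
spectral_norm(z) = 2.63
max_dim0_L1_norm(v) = 2.06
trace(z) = 3.00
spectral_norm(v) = 1.35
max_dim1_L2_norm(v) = 1.34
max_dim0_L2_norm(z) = 1.99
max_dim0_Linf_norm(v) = 0.92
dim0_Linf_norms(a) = [0.12, 1.33, 1.45]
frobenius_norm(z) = 2.94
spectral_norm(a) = 1.98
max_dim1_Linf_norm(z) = 1.82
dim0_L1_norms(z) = [2.3, 2.08, 2.83]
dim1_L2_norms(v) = [0.6, 0.84, 1.34]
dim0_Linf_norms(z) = [1.02, 1.65, 1.82]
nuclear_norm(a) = 2.15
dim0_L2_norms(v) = [1.23, 0.53, 1.03]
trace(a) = 1.28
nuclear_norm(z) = 4.09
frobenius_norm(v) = 1.69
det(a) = -0.00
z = a + v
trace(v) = 1.72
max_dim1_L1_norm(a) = 2.79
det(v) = 0.00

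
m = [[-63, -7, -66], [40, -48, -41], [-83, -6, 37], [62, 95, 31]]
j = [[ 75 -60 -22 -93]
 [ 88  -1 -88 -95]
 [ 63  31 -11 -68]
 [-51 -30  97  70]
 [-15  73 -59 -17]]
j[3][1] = -30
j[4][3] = -17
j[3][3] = 70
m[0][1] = -7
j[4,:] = [-15, 73, -59, -17]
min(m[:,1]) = -48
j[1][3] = -95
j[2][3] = -68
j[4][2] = -59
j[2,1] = 31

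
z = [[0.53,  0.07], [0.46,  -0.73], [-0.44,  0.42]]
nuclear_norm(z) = 1.55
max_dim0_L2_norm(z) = 0.85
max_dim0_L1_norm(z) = 1.43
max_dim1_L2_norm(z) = 0.86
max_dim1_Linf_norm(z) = 0.73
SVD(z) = [[-0.29, 0.92],[-0.78, -0.38],[0.56, -0.05]] @ diag([1.0880505944179502, 0.46523747053171166]) @ [[-0.70, 0.72], [0.72, 0.70]]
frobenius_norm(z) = 1.18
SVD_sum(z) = [[0.22,-0.23],  [0.59,-0.61],  [-0.42,0.44]] + [[0.31,0.3], [-0.13,-0.12], [-0.02,-0.02]]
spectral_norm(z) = 1.09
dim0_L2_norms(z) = [0.83, 0.85]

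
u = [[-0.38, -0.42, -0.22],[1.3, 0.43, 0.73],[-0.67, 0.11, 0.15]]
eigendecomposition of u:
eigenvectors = [[0.12-0.37j, (0.12+0.37j), (-0.4+0j)], [(-0.8+0j), (-0.8-0j), 0.47+0.00j], [(0.45+0.03j), 0.45-0.03j, 0.79+0.00j]]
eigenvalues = [(-0.18+0.57j), (-0.18-0.57j), (0.55+0j)]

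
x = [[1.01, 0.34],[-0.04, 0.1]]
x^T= [[1.01,-0.04], [0.34,0.10]]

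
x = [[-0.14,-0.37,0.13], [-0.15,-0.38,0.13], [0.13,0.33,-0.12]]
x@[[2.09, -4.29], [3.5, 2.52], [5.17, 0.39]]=[[-0.92, -0.28], [-0.97, -0.26], [0.81, 0.23]]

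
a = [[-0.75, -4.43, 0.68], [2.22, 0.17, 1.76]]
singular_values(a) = [4.56, 2.82]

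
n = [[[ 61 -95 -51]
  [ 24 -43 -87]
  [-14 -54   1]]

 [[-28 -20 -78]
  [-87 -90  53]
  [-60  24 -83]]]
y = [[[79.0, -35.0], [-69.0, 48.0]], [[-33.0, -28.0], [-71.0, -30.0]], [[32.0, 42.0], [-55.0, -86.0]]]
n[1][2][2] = -83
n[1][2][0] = -60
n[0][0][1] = -95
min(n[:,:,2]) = -87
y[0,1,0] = -69.0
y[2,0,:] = [32.0, 42.0]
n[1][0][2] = -78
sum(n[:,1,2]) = -34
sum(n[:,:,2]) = -245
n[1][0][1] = -20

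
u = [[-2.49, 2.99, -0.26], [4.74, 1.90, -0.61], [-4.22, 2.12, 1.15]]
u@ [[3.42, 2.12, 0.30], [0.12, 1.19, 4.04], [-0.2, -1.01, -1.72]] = [[-8.1,-1.46,11.78], [16.56,12.93,10.15], [-14.41,-7.59,5.32]]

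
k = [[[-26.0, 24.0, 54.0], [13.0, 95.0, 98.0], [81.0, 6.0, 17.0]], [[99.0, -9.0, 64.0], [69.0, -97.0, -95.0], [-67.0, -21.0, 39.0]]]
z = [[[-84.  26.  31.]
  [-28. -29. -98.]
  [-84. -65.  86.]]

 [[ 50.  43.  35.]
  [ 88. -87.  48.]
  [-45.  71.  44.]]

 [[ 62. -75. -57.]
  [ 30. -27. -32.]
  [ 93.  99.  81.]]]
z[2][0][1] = -75.0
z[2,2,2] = 81.0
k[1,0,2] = 64.0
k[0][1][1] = 95.0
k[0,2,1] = 6.0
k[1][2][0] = -67.0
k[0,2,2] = 17.0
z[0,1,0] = -28.0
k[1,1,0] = 69.0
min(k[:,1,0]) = 13.0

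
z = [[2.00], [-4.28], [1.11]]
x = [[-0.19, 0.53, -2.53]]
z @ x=[[-0.38, 1.06, -5.06], [0.81, -2.27, 10.83], [-0.21, 0.59, -2.81]]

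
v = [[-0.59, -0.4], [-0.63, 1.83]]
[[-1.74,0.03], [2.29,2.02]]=v @ [[1.71, -0.65], [1.84, 0.88]]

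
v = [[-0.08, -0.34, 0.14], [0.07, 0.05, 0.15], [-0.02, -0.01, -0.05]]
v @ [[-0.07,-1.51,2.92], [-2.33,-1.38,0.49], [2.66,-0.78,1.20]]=[[1.17, 0.48, -0.23],  [0.28, -0.29, 0.41],  [-0.11, 0.08, -0.12]]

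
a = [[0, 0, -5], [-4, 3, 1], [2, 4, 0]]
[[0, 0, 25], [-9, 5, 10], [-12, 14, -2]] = a @ [[0, 1, -3], [-3, 3, 1], [0, 0, -5]]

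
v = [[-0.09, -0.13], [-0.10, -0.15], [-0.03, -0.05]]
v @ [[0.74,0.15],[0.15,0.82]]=[[-0.09, -0.12], [-0.10, -0.14], [-0.03, -0.05]]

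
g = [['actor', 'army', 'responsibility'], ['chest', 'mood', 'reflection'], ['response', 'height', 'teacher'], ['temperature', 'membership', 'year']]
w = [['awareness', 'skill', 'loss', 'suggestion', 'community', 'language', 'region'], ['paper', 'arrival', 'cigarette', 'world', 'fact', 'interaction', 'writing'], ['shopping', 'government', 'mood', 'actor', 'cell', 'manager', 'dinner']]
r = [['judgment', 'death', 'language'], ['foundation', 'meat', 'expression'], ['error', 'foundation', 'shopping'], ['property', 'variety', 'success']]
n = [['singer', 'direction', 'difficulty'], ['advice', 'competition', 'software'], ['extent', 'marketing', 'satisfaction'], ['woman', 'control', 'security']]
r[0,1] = 'death'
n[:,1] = ['direction', 'competition', 'marketing', 'control']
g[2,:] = ['response', 'height', 'teacher']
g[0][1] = 'army'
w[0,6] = 'region'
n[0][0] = 'singer'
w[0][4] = 'community'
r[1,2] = 'expression'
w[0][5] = 'language'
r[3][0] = 'property'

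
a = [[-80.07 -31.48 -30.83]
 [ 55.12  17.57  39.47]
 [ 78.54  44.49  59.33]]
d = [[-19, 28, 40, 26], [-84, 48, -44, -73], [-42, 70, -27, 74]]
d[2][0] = -42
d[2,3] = 74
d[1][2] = -44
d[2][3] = 74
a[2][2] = 59.33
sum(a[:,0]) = 53.59000000000001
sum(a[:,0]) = 53.59000000000001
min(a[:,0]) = -80.07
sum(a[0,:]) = -142.38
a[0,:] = [-80.07, -31.48, -30.83]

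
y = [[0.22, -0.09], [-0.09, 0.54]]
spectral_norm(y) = 0.56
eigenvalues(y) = [0.2, 0.56]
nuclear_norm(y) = 0.76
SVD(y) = [[-0.25, 0.97], [0.97, 0.25]] @ diag([0.5635755975068583, 0.19642440249314183]) @ [[-0.25, 0.97], [0.97, 0.25]]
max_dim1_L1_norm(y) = 0.63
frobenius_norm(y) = 0.60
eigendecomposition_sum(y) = [[0.18, 0.05],[0.05, 0.01]] + [[0.04, -0.14], [-0.14, 0.53]]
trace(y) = 0.76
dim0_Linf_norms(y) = [0.22, 0.54]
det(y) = 0.11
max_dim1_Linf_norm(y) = 0.54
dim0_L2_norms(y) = [0.24, 0.55]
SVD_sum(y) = [[0.04, -0.14], [-0.14, 0.53]] + [[0.18, 0.05], [0.05, 0.01]]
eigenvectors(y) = [[-0.97,0.25], [-0.25,-0.97]]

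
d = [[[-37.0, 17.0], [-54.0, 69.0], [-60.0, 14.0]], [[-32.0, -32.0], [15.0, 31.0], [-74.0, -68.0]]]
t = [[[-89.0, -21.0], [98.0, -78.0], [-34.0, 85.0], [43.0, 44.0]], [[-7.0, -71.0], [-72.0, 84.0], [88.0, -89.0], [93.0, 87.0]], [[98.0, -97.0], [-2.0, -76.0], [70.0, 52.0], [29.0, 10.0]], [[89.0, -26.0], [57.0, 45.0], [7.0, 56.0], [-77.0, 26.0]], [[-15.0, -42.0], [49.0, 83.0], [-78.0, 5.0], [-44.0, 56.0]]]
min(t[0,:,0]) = -89.0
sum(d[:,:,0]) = -242.0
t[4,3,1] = 56.0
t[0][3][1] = 44.0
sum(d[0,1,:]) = 15.0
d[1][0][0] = -32.0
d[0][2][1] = 14.0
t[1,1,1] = 84.0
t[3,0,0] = 89.0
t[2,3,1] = 10.0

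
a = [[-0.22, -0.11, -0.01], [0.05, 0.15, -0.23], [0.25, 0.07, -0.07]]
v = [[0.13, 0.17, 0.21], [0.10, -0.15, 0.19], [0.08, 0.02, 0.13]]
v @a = [[0.03, 0.03, -0.06], [0.02, -0.02, 0.02], [0.02, 0.0, -0.01]]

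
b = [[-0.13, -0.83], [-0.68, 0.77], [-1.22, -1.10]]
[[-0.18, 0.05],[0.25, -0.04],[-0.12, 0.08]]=b @ [[-0.11, -0.01], [0.23, -0.06]]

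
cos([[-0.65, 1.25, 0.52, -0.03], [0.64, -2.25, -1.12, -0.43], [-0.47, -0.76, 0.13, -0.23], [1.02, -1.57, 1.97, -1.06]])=[[0.85, 0.83, 0.58, 0.03], [0.23, -0.52, -0.4, -0.33], [0.08, -0.24, 1.02, -0.18], [1.32, -0.73, 0.28, 0.71]]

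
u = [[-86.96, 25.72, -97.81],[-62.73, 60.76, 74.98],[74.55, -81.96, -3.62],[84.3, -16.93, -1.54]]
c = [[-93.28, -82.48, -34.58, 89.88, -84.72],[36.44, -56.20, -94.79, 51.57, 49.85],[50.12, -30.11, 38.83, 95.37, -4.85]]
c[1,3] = 51.57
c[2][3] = 95.37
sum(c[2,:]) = 149.36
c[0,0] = -93.28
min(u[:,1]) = -81.96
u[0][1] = 25.72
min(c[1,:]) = -94.79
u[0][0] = -86.96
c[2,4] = -4.85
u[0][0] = -86.96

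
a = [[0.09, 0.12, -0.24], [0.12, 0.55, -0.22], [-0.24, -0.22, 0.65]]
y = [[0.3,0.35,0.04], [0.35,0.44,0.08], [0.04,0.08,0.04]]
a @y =[[0.06, 0.07, 0.0], [0.22, 0.27, 0.04], [-0.12, -0.13, -0.00]]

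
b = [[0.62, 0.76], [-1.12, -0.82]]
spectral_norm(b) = 1.69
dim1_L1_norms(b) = [1.38, 1.94]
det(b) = 0.34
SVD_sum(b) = [[0.73, 0.63], [-1.04, -0.91]] + [[-0.11,0.13], [-0.08,0.09]]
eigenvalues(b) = [(-0.1+0.58j), (-0.1-0.58j)]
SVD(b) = [[-0.57,0.82], [0.82,0.57]] @ diag([1.6874631964588969, 0.20314517123653908]) @ [[-0.75, -0.66],[-0.66, 0.75]]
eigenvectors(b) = [[(-0.5-0.4j),  (-0.5+0.4j)], [(0.77+0j),  0.77-0.00j]]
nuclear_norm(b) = 1.89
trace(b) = -0.20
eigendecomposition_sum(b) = [[0.31+0.35j, 0.38+0.07j], [-0.56-0.10j, -0.41+0.23j]] + [[(0.31-0.35j), (0.38-0.07j)], [-0.56+0.10j, (-0.41-0.23j)]]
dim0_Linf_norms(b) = [1.12, 0.82]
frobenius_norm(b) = 1.70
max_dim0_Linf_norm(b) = 1.12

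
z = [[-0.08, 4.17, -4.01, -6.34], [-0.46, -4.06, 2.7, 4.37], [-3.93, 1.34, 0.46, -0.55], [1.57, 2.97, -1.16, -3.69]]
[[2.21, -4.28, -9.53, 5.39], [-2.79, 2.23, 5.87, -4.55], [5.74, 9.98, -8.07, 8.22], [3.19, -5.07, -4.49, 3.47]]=z @ [[-0.69, -2.22, 1.58, -1.35], [1.26, 1.56, -0.03, 1.20], [1.99, 0.14, -1.26, 1.59], [-0.77, 1.64, 2.26, -1.05]]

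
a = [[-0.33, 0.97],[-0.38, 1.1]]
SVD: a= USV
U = [[-0.66, -0.75], [-0.75, 0.66]]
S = [1.55, 0.0]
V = [[0.32,  -0.95], [-0.95,  -0.32]]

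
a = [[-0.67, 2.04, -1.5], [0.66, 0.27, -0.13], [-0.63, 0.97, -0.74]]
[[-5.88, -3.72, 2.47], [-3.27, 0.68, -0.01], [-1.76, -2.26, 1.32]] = a@[[-3.3, 1.95, -0.62], [-4.15, -4.28, 2.33], [-0.25, -4.21, 1.8]]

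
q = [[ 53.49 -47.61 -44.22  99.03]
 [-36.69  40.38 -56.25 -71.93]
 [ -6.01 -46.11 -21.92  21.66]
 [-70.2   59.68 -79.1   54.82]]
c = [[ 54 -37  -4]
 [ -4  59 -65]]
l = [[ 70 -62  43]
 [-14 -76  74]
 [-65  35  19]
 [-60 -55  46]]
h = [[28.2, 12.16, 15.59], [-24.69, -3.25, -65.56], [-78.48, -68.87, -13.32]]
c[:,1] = [-37, 59]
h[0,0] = 28.2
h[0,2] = 15.59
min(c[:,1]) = -37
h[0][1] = 12.16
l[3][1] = -55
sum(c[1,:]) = -10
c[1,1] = 59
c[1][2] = -65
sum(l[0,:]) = 51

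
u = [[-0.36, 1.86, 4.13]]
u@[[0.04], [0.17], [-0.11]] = [[-0.15]]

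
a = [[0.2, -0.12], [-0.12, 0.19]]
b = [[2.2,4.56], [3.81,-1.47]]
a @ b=[[-0.02, 1.09],  [0.46, -0.83]]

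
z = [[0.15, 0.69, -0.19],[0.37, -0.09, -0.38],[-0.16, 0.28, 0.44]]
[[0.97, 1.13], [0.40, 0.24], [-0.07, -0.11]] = z @ [[0.76, -0.27], [1.08, 1.36], [-0.58, -1.22]]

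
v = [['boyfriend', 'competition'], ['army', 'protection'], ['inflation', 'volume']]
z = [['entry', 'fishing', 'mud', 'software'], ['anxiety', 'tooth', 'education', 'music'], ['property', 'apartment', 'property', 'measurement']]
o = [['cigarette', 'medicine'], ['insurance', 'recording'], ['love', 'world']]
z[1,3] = 'music'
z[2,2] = 'property'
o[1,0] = 'insurance'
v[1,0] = 'army'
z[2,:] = ['property', 'apartment', 'property', 'measurement']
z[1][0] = 'anxiety'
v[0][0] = 'boyfriend'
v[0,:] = ['boyfriend', 'competition']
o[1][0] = 'insurance'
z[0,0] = 'entry'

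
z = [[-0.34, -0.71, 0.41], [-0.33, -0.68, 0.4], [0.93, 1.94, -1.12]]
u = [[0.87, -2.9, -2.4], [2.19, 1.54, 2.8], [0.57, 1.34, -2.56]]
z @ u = [[-1.62, 0.44, -2.22], [-1.55, 0.45, -2.14], [4.42, -1.21, 6.07]]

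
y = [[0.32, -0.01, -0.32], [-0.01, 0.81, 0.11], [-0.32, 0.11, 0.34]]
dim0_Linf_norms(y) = [0.32, 0.81, 0.34]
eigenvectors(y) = [[-0.71, -0.67, 0.22], [0.09, -0.39, -0.92], [-0.7, 0.63, -0.33]]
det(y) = 0.00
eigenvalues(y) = [0.0, 0.61, 0.85]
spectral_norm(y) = 0.85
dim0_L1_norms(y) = [0.65, 0.93, 0.77]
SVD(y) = [[-0.22, -0.67, 0.71],[0.92, -0.39, -0.09],[0.33, 0.63, 0.7]] @ diag([0.8522628400039449, 0.6139492677909575, 0.0037878922050976526]) @ [[-0.22,0.92,0.33], [-0.67,-0.39,0.63], [0.71,-0.09,0.7]]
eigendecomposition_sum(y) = [[0.00, -0.0, 0.00],[-0.00, 0.00, -0.00],[0.0, -0.0, 0.0]] + [[0.28, 0.16, -0.26],[0.16, 0.09, -0.15],[-0.26, -0.15, 0.24]] + [[0.04, -0.17, -0.06], [-0.17, 0.72, 0.26], [-0.06, 0.26, 0.09]]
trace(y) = 1.47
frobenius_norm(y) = 1.05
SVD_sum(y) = [[0.04, -0.17, -0.06], [-0.17, 0.72, 0.26], [-0.06, 0.26, 0.09]] + [[0.28, 0.16, -0.26], [0.16, 0.09, -0.15], [-0.26, -0.15, 0.24]] + [[0.0, -0.00, 0.0], [-0.00, 0.0, -0.00], [0.0, -0.0, 0.0]]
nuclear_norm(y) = 1.47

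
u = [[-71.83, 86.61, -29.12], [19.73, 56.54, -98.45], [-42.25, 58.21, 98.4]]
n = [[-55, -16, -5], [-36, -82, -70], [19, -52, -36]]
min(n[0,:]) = -55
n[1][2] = -70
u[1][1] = 56.54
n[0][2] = -5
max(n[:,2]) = -5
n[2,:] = [19, -52, -36]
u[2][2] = 98.4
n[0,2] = -5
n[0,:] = [-55, -16, -5]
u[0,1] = 86.61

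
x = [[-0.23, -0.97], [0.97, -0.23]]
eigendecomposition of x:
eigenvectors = [[0.71+0.00j,0.71-0.00j], [0.00-0.71j,0.71j]]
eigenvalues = [(-0.23+0.97j), (-0.23-0.97j)]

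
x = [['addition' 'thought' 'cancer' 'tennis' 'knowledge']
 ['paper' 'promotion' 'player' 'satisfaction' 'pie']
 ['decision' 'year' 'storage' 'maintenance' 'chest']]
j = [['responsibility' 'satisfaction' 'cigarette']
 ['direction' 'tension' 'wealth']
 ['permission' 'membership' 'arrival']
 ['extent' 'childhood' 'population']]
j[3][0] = 'extent'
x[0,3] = 'tennis'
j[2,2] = 'arrival'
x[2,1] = 'year'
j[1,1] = 'tension'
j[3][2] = 'population'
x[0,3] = 'tennis'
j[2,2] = 'arrival'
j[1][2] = 'wealth'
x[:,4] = ['knowledge', 'pie', 'chest']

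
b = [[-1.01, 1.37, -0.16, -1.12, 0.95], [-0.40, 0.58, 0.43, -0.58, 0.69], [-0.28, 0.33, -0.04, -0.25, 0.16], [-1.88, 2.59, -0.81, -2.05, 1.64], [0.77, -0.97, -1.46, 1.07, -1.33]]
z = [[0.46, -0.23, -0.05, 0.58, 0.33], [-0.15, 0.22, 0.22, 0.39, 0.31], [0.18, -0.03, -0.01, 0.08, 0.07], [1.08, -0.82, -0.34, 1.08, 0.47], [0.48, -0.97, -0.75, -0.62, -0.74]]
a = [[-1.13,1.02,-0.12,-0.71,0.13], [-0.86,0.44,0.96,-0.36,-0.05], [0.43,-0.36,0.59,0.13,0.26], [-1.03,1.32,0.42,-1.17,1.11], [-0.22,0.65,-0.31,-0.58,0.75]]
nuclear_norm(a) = 5.45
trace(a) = -0.52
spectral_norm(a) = 3.16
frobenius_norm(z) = 2.67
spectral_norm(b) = 5.28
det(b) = 0.00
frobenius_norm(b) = 5.59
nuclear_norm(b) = 7.23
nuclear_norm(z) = 3.91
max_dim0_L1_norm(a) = 3.79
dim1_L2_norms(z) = [0.84, 0.61, 0.21, 1.83, 1.63]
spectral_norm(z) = 2.05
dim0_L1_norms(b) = [4.34, 5.84, 2.9, 5.07, 4.77]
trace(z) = 1.01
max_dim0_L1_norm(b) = 5.84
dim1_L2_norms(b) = [2.25, 1.22, 0.53, 4.22, 2.56]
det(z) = 0.00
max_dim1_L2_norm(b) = 4.22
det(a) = -0.00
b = z @ a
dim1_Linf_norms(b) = [1.37, 0.69, 0.33, 2.59, 1.46]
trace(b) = -3.85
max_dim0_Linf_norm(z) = 1.08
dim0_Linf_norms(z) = [1.08, 0.97, 0.75, 1.08, 0.74]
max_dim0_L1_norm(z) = 2.75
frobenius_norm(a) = 3.55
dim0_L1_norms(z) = [2.35, 2.27, 1.37, 2.75, 1.92]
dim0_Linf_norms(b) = [1.88, 2.59, 1.46, 2.05, 1.64]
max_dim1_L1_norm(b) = 8.97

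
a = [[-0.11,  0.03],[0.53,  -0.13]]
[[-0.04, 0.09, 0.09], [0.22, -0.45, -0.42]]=a @ [[0.62, -0.79, -0.61], [0.81, 0.23, 0.77]]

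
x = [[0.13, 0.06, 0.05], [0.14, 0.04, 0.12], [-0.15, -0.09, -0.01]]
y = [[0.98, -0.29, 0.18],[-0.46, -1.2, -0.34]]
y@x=[[0.06, 0.03, 0.01],[-0.18, -0.04, -0.16]]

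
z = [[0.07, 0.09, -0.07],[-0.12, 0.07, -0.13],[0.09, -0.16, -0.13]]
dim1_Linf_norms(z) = [0.09, 0.13, 0.16]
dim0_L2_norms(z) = [0.17, 0.2, 0.2]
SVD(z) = [[-0.04, 0.34, -0.94], [-0.32, 0.89, 0.33], [0.95, 0.31, 0.07]] @ diag([0.22861883719080578, 0.19260831812969775, 0.12383643675741395]) @ [[0.53,-0.77,-0.35], [-0.28,0.22,-0.93], [-0.80,-0.59,0.1]]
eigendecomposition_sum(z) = [[(0.03+0.08j), 0.05-0.05j, (-0.03+0.02j)], [-0.06+0.06j, (0.06+0.03j), -0.02-0.02j], [(0.04-0.03j), -0.03-0.02j, 0.01+0.01j]] + [[(0.03-0.08j), 0.05+0.05j, -0.03-0.02j], [(-0.06-0.06j), (0.06-0.03j), -0.02+0.02j], [(0.04+0.03j), -0.03+0.02j, (0.01-0.01j)]] + [[0j, -0.01-0.00j, -0.01+0.00j], [0.01+0.00j, (-0.05-0j), (-0.08+0j)], [(0.01+0j), -0.09-0.00j, (-0.16+0j)]]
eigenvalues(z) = [(0.11+0.12j), (0.11-0.12j), (-0.2+0j)]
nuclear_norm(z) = 0.55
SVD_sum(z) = [[-0.00, 0.01, 0.00], [-0.04, 0.06, 0.03], [0.11, -0.17, -0.08]] + [[-0.02, 0.01, -0.06], [-0.05, 0.04, -0.16], [-0.02, 0.01, -0.06]] + [[0.09, 0.07, -0.01], [-0.03, -0.02, 0.00], [-0.01, -0.01, 0.0]]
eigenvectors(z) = [[(-0.66+0j), (-0.66-0j), (0.08+0j)], [-0.21-0.61j, (-0.21+0.61j), (0.45+0j)], [0.08+0.37j, (0.08-0.37j), 0.89+0.00j]]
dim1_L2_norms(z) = [0.13, 0.19, 0.22]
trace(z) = 0.01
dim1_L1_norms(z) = [0.23, 0.32, 0.38]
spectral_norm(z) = 0.23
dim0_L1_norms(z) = [0.28, 0.32, 0.33]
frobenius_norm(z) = 0.32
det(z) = -0.01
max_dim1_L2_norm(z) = 0.22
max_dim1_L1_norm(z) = 0.38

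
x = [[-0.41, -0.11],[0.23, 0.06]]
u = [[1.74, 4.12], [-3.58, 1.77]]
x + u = [[1.33, 4.01], [-3.35, 1.83]]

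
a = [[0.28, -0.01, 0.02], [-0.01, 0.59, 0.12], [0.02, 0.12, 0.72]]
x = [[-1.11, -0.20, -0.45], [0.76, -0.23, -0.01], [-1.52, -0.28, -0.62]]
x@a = [[-0.32, -0.16, -0.37], [0.21, -0.14, -0.02], [-0.44, -0.22, -0.51]]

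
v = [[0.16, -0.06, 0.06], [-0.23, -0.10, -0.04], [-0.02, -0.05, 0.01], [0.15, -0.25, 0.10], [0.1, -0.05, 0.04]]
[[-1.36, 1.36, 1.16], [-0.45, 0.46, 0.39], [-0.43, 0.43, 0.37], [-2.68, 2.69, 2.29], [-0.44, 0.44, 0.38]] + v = [[-1.2,1.30,1.22], [-0.68,0.36,0.35], [-0.45,0.38,0.38], [-2.53,2.44,2.39], [-0.34,0.39,0.42]]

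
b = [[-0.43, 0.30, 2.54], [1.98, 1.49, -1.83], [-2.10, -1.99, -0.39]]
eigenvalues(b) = [(1.31+0j), (-0.32+0.88j), (-0.32-0.88j)]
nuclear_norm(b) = 7.02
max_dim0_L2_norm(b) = 3.15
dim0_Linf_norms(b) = [2.1, 1.99, 2.54]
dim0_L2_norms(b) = [2.92, 2.5, 3.15]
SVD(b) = [[-0.34, -0.77, 0.54], [0.75, 0.12, 0.65], [-0.56, 0.63, 0.53]] @ diag([4.077530757412975, 2.8464358233854803, 0.09821418277917468]) @ [[0.69, 0.52, -0.5], [-0.26, -0.46, -0.85], [-0.67, 0.72, -0.18]]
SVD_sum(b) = [[-0.97, -0.74, 0.70], [2.12, 1.6, -1.52], [-1.59, -1.21, 1.14]] + [[0.58, 1.0, 1.85], [-0.09, -0.16, -0.30], [-0.47, -0.82, -1.52]] + [[-0.04, 0.04, -0.01], [-0.04, 0.05, -0.01], [-0.04, 0.04, -0.01]]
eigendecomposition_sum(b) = [[-1.52-0.00j, -1.74-0.00j, (-0.39+0j)], [(2.76+0j), 3.17+0.00j, (0.71+0j)], [(-1.36-0j), (-1.56-0j), (-0.35+0j)]] + [[(0.54+1.27j), 1.02+1.03j, (1.47+0.68j)], [-0.39-1.19j, -0.84-1.01j, (-1.27-0.73j)], [(-0.37+0.38j), (-0.21+0.52j), (-0.02+0.62j)]] + [[(0.54-1.27j),1.02-1.03j,(1.47-0.68j)], [(-0.39+1.19j),(-0.84+1.01j),(-1.27+0.73j)], [(-0.37-0.38j),-0.21-0.52j,-0.02-0.62j]]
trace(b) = 0.67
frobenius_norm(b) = 4.97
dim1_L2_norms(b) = [2.59, 3.08, 2.92]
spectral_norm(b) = 4.08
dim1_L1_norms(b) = [3.27, 5.3, 4.48]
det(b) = 1.14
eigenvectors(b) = [[0.44+0.00j, 0.71+0.00j, (0.71-0j)],[-0.80+0.00j, -0.64-0.06j, (-0.64+0.06j)],[(0.4+0j), (0.11+0.25j), 0.11-0.25j]]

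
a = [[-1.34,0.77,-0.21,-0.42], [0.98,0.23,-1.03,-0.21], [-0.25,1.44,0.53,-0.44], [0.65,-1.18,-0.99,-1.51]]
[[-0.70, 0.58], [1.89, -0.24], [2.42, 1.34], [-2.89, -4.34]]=a @ [[1.54, -0.16],  [2.23, 1.40],  [-0.05, 0.05],  [0.87, 1.68]]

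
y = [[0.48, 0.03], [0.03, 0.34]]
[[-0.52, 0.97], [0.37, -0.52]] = y @[[-1.16, 2.13], [1.19, -1.71]]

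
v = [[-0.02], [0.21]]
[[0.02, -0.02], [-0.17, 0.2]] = v@[[-0.83,0.93]]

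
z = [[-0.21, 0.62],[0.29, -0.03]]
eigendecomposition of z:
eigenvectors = [[-0.87,-0.76], [0.48,-0.65]]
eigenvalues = [-0.55, 0.31]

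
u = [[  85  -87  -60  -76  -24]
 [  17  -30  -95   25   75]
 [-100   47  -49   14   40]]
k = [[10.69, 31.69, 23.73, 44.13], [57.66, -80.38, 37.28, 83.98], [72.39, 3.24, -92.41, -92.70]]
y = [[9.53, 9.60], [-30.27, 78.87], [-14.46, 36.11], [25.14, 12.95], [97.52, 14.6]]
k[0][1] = 31.69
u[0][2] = -60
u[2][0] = -100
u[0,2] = -60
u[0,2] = -60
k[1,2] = 37.28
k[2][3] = -92.7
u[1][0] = 17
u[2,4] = 40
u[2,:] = [-100, 47, -49, 14, 40]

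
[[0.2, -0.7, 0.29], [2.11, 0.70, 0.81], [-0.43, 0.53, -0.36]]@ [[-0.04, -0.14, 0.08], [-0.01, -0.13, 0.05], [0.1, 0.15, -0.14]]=[[0.03, 0.11, -0.06], [-0.01, -0.26, 0.09], [-0.02, -0.06, 0.04]]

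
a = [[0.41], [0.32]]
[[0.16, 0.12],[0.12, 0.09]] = a@[[0.38, 0.29]]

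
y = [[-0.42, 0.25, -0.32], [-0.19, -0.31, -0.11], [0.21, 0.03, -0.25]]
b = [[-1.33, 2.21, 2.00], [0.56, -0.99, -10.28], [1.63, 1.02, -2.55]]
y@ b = [[0.18, -1.50, -2.59], [-0.1, -0.23, 3.09], [-0.67, 0.18, 0.75]]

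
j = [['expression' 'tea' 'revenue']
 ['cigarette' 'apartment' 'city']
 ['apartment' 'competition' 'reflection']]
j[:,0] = ['expression', 'cigarette', 'apartment']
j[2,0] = 'apartment'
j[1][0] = 'cigarette'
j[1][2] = 'city'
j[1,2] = 'city'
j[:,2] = ['revenue', 'city', 'reflection']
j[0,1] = 'tea'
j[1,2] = 'city'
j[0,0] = 'expression'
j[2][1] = 'competition'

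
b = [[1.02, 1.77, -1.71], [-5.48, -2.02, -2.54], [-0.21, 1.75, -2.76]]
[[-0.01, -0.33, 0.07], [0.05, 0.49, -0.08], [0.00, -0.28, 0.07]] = b @ [[-0.03, -0.08, -0.04], [0.03, -0.09, 0.10], [0.02, 0.05, 0.04]]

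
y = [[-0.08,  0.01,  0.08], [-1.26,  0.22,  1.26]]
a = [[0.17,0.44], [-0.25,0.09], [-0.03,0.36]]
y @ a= [[-0.02,-0.01], [-0.31,-0.08]]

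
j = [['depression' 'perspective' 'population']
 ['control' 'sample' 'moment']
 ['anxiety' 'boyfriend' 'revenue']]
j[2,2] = 'revenue'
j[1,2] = 'moment'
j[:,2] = ['population', 'moment', 'revenue']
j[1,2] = 'moment'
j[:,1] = ['perspective', 'sample', 'boyfriend']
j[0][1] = 'perspective'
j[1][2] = 'moment'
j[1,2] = 'moment'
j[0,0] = 'depression'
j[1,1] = 'sample'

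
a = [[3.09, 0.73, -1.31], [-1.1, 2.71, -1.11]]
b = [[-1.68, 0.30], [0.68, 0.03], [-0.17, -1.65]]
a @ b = [[-4.47, 3.11], [3.88, 1.58]]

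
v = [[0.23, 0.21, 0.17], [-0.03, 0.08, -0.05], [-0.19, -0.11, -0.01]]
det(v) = 0.004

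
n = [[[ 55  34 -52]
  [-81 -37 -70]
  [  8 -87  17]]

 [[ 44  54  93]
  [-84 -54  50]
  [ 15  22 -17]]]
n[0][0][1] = 34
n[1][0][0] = 44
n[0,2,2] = 17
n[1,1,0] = -84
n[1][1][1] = -54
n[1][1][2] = 50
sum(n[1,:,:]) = 123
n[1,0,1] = 54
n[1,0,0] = 44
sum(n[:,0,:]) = 228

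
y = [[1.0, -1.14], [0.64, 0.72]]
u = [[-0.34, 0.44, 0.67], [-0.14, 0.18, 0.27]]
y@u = [[-0.18, 0.23, 0.36], [-0.32, 0.41, 0.62]]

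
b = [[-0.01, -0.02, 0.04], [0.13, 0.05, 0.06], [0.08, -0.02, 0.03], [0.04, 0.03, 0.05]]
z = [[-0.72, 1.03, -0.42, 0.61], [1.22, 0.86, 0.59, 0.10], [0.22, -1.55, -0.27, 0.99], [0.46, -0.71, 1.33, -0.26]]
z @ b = [[0.13, 0.09, 0.05],[0.15, 0.01, 0.12],[-0.19, -0.05, -0.04],[-0.0, -0.08, 0.0]]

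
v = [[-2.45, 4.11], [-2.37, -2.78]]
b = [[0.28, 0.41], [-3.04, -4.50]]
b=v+[[2.73, -3.70], [-0.67, -1.72]]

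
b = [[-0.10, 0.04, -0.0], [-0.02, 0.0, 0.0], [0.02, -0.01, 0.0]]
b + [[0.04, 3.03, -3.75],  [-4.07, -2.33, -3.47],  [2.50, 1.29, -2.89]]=[[-0.06, 3.07, -3.75], [-4.09, -2.33, -3.47], [2.52, 1.28, -2.89]]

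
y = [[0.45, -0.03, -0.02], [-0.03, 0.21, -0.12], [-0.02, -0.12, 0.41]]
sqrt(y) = [[0.67, -0.03, -0.02], [-0.03, 0.44, -0.11], [-0.02, -0.11, 0.63]]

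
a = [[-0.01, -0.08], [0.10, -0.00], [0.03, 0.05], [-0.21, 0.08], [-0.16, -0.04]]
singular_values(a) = [0.29, 0.13]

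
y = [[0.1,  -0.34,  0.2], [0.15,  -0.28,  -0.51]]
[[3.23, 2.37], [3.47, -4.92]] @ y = [[0.68, -1.76, -0.56],[-0.39, 0.2, 3.20]]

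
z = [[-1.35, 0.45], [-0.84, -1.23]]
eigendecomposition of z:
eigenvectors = [[(-0.06+0.59j), -0.06-0.59j], [(-0.81+0j), (-0.81-0j)]]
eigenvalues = [(-1.29+0.61j), (-1.29-0.61j)]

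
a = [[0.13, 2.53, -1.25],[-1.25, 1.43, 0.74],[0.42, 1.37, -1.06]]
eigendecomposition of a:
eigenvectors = [[0.78+0.00j, 0.78-0.00j, 0.71+0.00j], [0.27+0.29j, (0.27-0.29j), 0.28+0.00j], [(0.47-0.08j), (0.47+0.08j), (0.65+0j)]]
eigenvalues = [(0.25+1.07j), (0.25-1.07j), (-0+0j)]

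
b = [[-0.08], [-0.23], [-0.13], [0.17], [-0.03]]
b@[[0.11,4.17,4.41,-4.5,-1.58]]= [[-0.01, -0.33, -0.35, 0.36, 0.13],  [-0.03, -0.96, -1.01, 1.04, 0.36],  [-0.01, -0.54, -0.57, 0.58, 0.21],  [0.02, 0.71, 0.75, -0.76, -0.27],  [-0.00, -0.13, -0.13, 0.14, 0.05]]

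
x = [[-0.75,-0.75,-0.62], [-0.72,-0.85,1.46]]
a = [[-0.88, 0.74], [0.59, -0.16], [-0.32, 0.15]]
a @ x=[[0.13, 0.03, 1.63], [-0.33, -0.31, -0.60], [0.13, 0.11, 0.42]]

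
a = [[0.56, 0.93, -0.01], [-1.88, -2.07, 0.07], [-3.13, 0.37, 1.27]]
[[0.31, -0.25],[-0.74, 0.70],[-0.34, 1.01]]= a @ [[0.04, -0.22],  [0.31, -0.13],  [-0.26, 0.29]]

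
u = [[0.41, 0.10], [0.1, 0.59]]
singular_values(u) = [0.63, 0.37]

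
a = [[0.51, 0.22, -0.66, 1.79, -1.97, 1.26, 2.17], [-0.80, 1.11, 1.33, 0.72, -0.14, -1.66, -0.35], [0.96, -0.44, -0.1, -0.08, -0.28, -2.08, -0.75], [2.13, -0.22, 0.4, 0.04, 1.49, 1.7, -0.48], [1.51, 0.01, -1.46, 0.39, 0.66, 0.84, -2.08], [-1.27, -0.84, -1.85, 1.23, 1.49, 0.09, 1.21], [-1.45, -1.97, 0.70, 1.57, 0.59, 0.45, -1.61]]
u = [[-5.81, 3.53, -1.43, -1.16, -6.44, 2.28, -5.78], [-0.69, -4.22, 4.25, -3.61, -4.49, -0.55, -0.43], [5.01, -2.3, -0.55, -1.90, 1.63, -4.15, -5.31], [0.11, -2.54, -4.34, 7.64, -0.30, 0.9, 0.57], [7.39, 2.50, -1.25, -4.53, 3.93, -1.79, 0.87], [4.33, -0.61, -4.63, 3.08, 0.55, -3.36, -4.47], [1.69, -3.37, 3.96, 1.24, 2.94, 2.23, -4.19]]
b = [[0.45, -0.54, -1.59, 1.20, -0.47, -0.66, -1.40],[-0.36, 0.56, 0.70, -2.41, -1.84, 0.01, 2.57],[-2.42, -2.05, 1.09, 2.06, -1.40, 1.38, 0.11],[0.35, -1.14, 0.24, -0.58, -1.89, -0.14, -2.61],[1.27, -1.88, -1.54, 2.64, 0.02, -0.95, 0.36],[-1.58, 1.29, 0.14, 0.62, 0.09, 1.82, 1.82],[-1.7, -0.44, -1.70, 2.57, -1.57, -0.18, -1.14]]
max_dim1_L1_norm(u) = 26.43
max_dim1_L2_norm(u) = 11.39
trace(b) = 2.22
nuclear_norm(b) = 21.87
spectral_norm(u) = 15.06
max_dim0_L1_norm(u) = 25.03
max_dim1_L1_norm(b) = 10.51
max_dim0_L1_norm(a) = 8.65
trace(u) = -6.56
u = a @ b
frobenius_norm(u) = 24.77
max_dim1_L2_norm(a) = 3.76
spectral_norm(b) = 6.50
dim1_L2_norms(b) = [2.66, 4.09, 4.4, 3.5, 3.94, 3.35, 4.05]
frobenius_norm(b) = 9.92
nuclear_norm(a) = 20.74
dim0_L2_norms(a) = [3.51, 2.47, 2.9, 2.8, 3.03, 3.53, 3.74]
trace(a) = 0.70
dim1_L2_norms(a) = [3.76, 2.66, 2.47, 3.18, 3.17, 3.31, 3.48]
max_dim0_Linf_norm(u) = 7.64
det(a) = 1135.43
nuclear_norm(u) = 56.09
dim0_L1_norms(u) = [25.03, 19.07, 20.41, 23.16, 20.28, 15.26, 21.62]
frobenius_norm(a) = 8.39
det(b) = 141.42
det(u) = 160827.82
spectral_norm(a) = 4.42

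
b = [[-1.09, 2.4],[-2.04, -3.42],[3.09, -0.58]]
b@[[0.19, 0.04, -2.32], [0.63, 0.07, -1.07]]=[[1.3, 0.12, -0.04], [-2.54, -0.32, 8.39], [0.22, 0.08, -6.55]]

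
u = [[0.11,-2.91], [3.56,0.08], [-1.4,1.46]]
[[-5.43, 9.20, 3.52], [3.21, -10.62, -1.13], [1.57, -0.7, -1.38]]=u @ [[0.86, -2.91, -0.29], [1.90, -3.27, -1.22]]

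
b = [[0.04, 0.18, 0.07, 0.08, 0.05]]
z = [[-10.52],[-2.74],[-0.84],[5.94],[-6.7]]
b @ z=[[-0.83]]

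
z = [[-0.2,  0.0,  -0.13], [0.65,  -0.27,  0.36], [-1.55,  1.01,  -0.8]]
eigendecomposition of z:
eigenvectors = [[0.1, -0.52, -0.41], [-0.36, -0.12, 0.17], [0.93, 0.85, 0.90]]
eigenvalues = [-1.37, 0.01, 0.09]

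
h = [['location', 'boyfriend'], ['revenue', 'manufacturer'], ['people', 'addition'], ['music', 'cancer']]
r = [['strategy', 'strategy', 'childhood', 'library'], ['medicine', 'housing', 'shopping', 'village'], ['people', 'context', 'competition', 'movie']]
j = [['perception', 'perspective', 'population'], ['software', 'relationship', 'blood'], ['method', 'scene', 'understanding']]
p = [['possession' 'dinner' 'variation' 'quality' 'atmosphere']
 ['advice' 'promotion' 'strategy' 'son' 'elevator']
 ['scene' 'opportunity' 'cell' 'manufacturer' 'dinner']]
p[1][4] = 'elevator'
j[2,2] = 'understanding'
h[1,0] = 'revenue'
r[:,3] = ['library', 'village', 'movie']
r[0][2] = 'childhood'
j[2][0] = 'method'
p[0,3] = 'quality'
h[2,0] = 'people'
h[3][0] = 'music'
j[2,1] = 'scene'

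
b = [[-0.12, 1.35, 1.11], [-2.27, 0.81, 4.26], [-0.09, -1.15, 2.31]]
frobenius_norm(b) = 5.80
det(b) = 8.73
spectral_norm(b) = 5.41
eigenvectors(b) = [[0.80+0.00j, -0.28+0.39j, -0.28-0.39j], [(0.39+0j), -0.81+0.00j, -0.81-0.00j], [(0.46+0j), (-0.17-0.28j), (-0.17+0.28j)]]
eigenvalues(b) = [(1.18+0j), (0.91+2.57j), (0.91-2.57j)]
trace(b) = 3.00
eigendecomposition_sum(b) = [[0.79-0.00j, (-0.5-0j), (1.09+0j)], [(0.39-0j), -0.24-0.00j, 0.53+0.00j], [0.46-0.00j, (-0.29-0j), 0.63+0.00j]] + [[-0.46+0.63j, (0.92+0.28j), (0.01-1.34j)], [-1.33-0.00j, (0.53+1.56j), (1.86-1.31j)], [(-0.27-0.46j), (-0.43+0.5j), (0.84+0.38j)]] + [[-0.46-0.63j, (0.92-0.28j), 0.01+1.34j], [(-1.33+0j), 0.53-1.56j, (1.86+1.31j)], [-0.27+0.46j, (-0.43-0.5j), 0.84-0.38j]]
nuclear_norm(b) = 8.18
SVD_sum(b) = [[-0.47, 0.13, 1.11], [-1.89, 0.54, 4.45], [-0.79, 0.22, 1.85]] + [[-0.24, 1.02, -0.23],[-0.09, 0.36, -0.08],[0.36, -1.49, 0.33]] + [[0.6, 0.19, 0.23], [-0.29, -0.09, -0.11], [0.34, 0.11, 0.13]]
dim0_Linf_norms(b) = [2.27, 1.35, 4.26]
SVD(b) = [[-0.22, 0.56, 0.80], [-0.90, 0.20, -0.39], [-0.37, -0.81, 0.46]] @ diag([5.408658496696096, 1.934705225475124, 0.8340437378437512]) @ [[0.39, -0.11, -0.91], [-0.23, 0.95, -0.21], [0.89, 0.29, 0.34]]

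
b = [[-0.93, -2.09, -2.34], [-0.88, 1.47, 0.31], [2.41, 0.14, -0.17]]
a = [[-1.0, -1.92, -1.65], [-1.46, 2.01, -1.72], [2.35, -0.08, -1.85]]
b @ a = [[-1.52, -2.23, 9.46], [-0.54, 4.62, -1.65], [-3.01, -4.33, -3.9]]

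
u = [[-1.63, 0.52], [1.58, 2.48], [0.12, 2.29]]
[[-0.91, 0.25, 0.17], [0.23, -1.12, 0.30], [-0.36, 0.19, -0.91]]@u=[[1.90, 0.54], [-2.11, -1.97], [0.78, -1.8]]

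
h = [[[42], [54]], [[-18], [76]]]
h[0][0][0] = 42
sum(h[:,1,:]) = 130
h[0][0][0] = 42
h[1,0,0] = -18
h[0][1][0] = 54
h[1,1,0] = 76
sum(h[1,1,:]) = 76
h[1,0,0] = -18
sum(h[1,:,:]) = 58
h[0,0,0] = 42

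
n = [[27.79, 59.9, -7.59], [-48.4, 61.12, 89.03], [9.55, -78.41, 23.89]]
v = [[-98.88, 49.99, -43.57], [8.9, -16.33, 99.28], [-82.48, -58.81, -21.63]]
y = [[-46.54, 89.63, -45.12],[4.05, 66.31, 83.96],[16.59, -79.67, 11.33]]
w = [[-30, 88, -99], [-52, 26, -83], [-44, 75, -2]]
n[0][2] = -7.59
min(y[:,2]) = -45.12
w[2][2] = -2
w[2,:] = [-44, 75, -2]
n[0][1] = 59.9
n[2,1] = -78.41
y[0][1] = 89.63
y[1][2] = 83.96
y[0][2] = -45.12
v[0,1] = 49.99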